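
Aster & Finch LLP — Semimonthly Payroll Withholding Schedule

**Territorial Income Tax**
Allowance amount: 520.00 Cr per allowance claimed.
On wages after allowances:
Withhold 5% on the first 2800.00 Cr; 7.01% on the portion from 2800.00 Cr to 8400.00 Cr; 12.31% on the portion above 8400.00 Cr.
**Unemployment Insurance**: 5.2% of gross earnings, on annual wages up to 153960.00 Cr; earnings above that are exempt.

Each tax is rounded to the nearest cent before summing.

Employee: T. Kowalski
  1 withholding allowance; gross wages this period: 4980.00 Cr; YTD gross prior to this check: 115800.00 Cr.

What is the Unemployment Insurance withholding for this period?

Unemployment Insurance: 5.2% × 4980.00 Cr = 258.96 Cr

258.96 Cr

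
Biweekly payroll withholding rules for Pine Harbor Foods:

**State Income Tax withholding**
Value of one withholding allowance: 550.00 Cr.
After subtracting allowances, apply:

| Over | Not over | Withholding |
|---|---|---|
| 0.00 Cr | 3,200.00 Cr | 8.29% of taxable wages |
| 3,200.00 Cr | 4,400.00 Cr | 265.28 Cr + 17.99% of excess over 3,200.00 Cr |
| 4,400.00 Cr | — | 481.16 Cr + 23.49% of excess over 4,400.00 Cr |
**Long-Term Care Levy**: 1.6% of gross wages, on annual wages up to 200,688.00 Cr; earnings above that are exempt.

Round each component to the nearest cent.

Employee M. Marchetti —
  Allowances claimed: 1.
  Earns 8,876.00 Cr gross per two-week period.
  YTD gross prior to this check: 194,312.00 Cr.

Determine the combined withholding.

State Income Tax: taxable = 8,876.00 Cr − 1×550.00 Cr = 8,326.00 Cr
  481.16 Cr + 23.49% × (8,326.00 Cr − 4,400.00 Cr) = 481.16 Cr + 23.49% × 3,926.00 Cr = 1,403.38 Cr
Long-Term Care Levy: cap 200,688.00 Cr − YTD 194,312.00 Cr = 6,376.00 Cr subject; 1.6% × 6,376.00 Cr = 102.02 Cr
Total: 1,403.38 Cr + 102.02 Cr = 1,505.40 Cr

1,505.40 Cr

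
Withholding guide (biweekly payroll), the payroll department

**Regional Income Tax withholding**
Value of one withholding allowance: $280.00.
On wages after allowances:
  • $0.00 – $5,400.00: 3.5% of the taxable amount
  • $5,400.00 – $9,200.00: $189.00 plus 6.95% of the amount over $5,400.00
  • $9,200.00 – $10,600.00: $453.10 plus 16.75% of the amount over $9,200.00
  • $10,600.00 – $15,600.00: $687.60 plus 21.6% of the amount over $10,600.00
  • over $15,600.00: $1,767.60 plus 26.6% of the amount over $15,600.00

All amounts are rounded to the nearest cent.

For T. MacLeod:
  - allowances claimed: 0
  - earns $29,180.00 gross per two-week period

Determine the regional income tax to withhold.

$5,379.88

Regional Income Tax: taxable = $29,180.00
  $1,767.60 + 26.6% × ($29,180.00 − $15,600.00) = $1,767.60 + 26.6% × $13,580.00 = $5,379.88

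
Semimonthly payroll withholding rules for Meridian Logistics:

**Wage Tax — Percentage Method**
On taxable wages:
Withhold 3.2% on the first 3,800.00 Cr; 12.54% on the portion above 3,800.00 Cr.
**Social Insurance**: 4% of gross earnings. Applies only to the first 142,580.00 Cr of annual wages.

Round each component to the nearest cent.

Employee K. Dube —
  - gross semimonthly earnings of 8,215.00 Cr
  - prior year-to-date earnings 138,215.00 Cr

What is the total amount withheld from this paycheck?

Wage Tax: taxable = 8,215.00 Cr
  121.60 Cr + 12.54% × (8,215.00 Cr − 3,800.00 Cr) = 121.60 Cr + 12.54% × 4,415.00 Cr = 675.24 Cr
Social Insurance: cap 142,580.00 Cr − YTD 138,215.00 Cr = 4,365.00 Cr subject; 4% × 4,365.00 Cr = 174.60 Cr
Total: 675.24 Cr + 174.60 Cr = 849.84 Cr

849.84 Cr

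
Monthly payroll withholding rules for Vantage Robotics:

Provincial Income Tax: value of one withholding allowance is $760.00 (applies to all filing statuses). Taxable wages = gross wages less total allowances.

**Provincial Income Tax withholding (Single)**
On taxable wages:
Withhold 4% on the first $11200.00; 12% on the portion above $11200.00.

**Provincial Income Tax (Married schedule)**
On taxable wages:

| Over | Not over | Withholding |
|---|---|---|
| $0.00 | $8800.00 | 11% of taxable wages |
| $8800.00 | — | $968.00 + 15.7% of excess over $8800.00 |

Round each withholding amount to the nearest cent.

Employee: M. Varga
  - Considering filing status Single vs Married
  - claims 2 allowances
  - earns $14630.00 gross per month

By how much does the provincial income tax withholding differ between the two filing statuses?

Provincial Income Tax (Single): taxable = $14630.00 − 2×$760.00 = $13110.00
  $448.00 + 12% × ($13110.00 − $11200.00) = $448.00 + 12% × $1910.00 = $677.20
Provincial Income Tax (Married): taxable = $14630.00 − 2×$760.00 = $13110.00
  $968.00 + 15.7% × ($13110.00 − $8800.00) = $968.00 + 15.7% × $4310.00 = $1644.67
Difference: |$677.20 − $1644.67| = $967.47 (higher under Married)

$967.47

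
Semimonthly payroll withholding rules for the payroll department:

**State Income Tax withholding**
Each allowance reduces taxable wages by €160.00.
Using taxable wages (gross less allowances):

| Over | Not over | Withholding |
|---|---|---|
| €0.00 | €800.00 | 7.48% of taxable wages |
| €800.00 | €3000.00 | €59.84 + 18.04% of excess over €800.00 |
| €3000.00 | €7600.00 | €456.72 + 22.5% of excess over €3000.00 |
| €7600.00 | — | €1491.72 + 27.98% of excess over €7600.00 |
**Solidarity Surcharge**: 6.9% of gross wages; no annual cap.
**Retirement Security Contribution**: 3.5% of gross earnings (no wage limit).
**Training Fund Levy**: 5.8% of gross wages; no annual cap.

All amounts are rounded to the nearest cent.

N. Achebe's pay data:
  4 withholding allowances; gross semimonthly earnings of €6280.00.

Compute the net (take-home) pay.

State Income Tax: taxable = €6280.00 − 4×€160.00 = €5640.00
  €456.72 + 22.5% × (€5640.00 − €3000.00) = €456.72 + 22.5% × €2640.00 = €1050.72
Solidarity Surcharge: 6.9% × €6280.00 = €433.32
Retirement Security Contribution: 3.5% × €6280.00 = €219.80
Training Fund Levy: 5.8% × €6280.00 = €364.24
Total withheld: €1050.72 + €433.32 + €219.80 + €364.24 = €2068.08
Net pay: €6280.00 − €2068.08 = €4211.92

€4211.92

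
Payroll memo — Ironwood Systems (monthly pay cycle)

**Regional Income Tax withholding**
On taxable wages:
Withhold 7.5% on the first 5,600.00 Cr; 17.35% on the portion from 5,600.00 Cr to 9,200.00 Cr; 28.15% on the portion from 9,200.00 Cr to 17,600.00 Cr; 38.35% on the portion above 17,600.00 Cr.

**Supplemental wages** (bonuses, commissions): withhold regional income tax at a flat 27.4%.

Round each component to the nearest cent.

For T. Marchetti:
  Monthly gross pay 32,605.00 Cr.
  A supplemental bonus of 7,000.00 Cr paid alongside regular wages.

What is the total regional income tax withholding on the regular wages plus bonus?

11,081.62 Cr

Regional Income Tax: taxable = 32,605.00 Cr
  3,409.20 Cr + 38.35% × (32,605.00 Cr − 17,600.00 Cr) = 3,409.20 Cr + 38.35% × 15,005.00 Cr = 9,163.62 Cr
Supplemental (27.4% flat on bonus): 27.4% × 7,000.00 Cr = 1,918.00 Cr
Total regional income tax: 9,163.62 Cr + 1,918.00 Cr = 11,081.62 Cr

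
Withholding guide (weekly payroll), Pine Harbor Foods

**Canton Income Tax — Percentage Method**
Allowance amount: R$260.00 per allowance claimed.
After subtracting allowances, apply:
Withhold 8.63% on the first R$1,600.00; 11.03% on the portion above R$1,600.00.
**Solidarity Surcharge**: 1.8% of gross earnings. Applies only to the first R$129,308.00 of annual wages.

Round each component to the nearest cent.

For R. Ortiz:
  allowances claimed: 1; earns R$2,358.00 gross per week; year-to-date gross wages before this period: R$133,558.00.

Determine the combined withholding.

Canton Income Tax: taxable = R$2,358.00 − 1×R$260.00 = R$2,098.00
  R$138.08 + 11.03% × (R$2,098.00 − R$1,600.00) = R$138.08 + 11.03% × R$498.00 = R$193.01
Solidarity Surcharge: YTD R$133,558.00 ≥ cap R$129,308.00 → R$0.00
Total: R$193.01 + R$0.00 = R$193.01

R$193.01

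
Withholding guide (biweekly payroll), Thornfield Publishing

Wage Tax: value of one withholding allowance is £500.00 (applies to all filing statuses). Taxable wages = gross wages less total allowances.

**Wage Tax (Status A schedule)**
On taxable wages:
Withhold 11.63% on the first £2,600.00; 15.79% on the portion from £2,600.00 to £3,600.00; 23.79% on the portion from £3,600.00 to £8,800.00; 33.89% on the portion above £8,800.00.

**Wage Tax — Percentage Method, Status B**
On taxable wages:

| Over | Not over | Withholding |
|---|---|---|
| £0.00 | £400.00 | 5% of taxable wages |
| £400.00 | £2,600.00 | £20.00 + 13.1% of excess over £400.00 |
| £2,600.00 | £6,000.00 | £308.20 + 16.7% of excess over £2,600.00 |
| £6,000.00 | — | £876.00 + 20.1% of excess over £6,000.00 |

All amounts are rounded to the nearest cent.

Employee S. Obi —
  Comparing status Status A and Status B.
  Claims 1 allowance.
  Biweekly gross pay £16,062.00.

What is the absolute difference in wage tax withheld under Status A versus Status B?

Wage Tax (Status A): taxable = £16,062.00 − 1×£500.00 = £15,562.00
  £1,697.36 + 33.89% × (£15,562.00 − £8,800.00) = £1,697.36 + 33.89% × £6,762.00 = £3,989.00
Wage Tax (Status B): taxable = £16,062.00 − 1×£500.00 = £15,562.00
  £876.00 + 20.1% × (£15,562.00 − £6,000.00) = £876.00 + 20.1% × £9,562.00 = £2,797.96
Difference: |£3,989.00 − £2,797.96| = £1,191.04 (higher under Status A)

£1,191.04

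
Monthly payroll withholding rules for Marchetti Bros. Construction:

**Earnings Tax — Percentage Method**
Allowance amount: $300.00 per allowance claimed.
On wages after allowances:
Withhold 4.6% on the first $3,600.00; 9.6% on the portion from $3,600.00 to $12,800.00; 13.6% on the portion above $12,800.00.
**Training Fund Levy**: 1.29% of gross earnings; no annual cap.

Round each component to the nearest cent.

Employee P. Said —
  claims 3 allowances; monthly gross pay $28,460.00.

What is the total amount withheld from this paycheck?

$3,423.29

Earnings Tax: taxable = $28,460.00 − 3×$300.00 = $27,560.00
  $1,048.80 + 13.6% × ($27,560.00 − $12,800.00) = $1,048.80 + 13.6% × $14,760.00 = $3,056.16
Training Fund Levy: 1.29% × $28,460.00 = $367.13
Total: $3,056.16 + $367.13 = $3,423.29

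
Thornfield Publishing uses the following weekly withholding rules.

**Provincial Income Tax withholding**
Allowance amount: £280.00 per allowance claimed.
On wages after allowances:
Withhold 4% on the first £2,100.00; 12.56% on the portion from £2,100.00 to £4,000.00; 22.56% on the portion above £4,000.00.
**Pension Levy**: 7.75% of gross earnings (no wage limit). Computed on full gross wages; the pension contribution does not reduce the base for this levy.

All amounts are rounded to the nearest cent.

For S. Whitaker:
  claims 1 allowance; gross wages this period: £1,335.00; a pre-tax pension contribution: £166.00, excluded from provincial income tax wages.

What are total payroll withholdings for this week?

£139.02

Provincial Income Tax: taxable = £1,335.00 − £166.00 − 1×£280.00 = £889.00
  4% × £889.00 = £35.56
Pension Levy: 7.75% × £1,335.00 = £103.46
Total: £35.56 + £103.46 = £139.02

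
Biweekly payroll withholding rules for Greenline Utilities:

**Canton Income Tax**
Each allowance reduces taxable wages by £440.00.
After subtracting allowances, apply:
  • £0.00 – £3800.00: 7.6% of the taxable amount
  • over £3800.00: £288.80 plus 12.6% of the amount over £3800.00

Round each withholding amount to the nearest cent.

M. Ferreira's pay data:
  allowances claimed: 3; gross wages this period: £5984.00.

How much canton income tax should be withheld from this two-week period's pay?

Canton Income Tax: taxable = £5984.00 − 3×£440.00 = £4664.00
  £288.80 + 12.6% × (£4664.00 − £3800.00) = £288.80 + 12.6% × £864.00 = £397.66

£397.66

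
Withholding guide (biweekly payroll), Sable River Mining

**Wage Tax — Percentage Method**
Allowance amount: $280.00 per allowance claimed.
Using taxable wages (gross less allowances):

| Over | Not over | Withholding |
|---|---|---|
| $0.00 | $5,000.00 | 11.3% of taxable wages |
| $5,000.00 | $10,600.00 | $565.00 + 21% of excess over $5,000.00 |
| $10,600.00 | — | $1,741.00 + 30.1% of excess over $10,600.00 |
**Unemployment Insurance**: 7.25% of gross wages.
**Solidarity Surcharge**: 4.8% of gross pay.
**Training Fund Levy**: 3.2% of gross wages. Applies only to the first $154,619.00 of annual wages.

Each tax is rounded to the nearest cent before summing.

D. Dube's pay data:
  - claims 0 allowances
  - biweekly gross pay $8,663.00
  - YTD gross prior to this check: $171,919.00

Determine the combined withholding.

$2,378.12

Wage Tax: taxable = $8,663.00
  $565.00 + 21% × ($8,663.00 − $5,000.00) = $565.00 + 21% × $3,663.00 = $1,334.23
Unemployment Insurance: 7.25% × $8,663.00 = $628.07
Solidarity Surcharge: 4.8% × $8,663.00 = $415.82
Training Fund Levy: YTD $171,919.00 ≥ cap $154,619.00 → $0.00
Total: $1,334.23 + $628.07 + $415.82 + $0.00 = $2,378.12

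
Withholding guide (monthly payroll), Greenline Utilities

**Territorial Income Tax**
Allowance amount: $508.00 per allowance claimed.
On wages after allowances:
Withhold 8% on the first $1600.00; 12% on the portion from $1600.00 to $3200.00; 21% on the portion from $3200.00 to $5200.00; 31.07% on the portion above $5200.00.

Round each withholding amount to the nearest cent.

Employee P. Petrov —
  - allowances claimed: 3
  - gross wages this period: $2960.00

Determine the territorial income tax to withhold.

Territorial Income Tax: taxable = $2960.00 − 3×$508.00 = $1436.00
  8% × $1436.00 = $114.88

$114.88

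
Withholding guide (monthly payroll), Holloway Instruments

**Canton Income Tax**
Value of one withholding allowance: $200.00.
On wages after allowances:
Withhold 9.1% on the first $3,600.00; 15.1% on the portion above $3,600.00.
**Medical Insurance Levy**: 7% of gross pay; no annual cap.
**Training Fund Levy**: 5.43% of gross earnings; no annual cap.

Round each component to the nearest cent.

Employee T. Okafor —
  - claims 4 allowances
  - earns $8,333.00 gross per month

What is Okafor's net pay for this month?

$6,375.73

Canton Income Tax: taxable = $8,333.00 − 4×$200.00 = $7,533.00
  $327.60 + 15.1% × ($7,533.00 − $3,600.00) = $327.60 + 15.1% × $3,933.00 = $921.48
Medical Insurance Levy: 7% × $8,333.00 = $583.31
Training Fund Levy: 5.43% × $8,333.00 = $452.48
Total withheld: $921.48 + $583.31 + $452.48 = $1,957.27
Net pay: $8,333.00 − $1,957.27 = $6,375.73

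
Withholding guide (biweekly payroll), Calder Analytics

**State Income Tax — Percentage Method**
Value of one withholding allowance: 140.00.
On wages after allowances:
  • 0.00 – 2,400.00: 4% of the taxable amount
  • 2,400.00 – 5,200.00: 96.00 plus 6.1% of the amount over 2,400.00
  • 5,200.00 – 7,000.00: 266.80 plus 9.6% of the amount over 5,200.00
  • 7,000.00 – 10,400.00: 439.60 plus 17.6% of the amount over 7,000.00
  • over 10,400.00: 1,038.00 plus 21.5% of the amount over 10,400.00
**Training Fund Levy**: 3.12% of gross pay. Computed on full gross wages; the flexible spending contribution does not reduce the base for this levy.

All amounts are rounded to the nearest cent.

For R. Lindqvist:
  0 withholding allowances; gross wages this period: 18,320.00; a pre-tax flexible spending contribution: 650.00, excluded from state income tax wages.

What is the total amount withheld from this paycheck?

State Income Tax: taxable = 18,320.00 − 650.00 = 17,670.00
  1,038.00 + 21.5% × (17,670.00 − 10,400.00) = 1,038.00 + 21.5% × 7,270.00 = 2,601.05
Training Fund Levy: 3.12% × 18,320.00 = 571.58
Total: 2,601.05 + 571.58 = 3,172.63

3,172.63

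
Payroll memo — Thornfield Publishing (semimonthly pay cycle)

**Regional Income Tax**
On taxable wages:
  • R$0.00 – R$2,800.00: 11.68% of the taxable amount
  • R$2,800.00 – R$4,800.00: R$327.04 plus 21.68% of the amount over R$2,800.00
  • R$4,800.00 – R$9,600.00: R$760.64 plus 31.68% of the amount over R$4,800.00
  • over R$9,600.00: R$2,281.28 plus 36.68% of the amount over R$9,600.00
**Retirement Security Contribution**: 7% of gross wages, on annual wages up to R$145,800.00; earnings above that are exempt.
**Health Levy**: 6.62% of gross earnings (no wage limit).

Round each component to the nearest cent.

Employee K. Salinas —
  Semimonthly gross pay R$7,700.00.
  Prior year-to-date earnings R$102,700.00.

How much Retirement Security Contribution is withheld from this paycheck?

R$539.00

Retirement Security Contribution: 7% × R$7,700.00 = R$539.00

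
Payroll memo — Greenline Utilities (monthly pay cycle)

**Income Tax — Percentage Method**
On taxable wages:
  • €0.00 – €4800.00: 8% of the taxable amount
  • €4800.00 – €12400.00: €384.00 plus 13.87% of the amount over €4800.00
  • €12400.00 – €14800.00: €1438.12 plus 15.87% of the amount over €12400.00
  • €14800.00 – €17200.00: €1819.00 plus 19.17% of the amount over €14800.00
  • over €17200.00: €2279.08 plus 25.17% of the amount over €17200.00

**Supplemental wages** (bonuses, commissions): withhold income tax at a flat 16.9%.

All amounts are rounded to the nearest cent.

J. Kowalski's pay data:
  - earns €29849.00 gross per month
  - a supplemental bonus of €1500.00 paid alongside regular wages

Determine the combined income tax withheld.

Income Tax: taxable = €29849.00
  €2279.08 + 25.17% × (€29849.00 − €17200.00) = €2279.08 + 25.17% × €12649.00 = €5462.83
Supplemental (16.9% flat on bonus): 16.9% × €1500.00 = €253.50
Total income tax: €5462.83 + €253.50 = €5716.33

€5716.33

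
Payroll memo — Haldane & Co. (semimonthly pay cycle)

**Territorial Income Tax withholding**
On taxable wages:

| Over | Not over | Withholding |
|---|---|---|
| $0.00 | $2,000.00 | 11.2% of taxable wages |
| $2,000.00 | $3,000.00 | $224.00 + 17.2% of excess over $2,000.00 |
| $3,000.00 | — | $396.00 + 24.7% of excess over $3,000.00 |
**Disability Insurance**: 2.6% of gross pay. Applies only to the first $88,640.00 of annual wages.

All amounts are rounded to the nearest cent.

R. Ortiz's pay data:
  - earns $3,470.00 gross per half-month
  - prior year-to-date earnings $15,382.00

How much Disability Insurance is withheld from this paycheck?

Disability Insurance: 2.6% × $3,470.00 = $90.22

$90.22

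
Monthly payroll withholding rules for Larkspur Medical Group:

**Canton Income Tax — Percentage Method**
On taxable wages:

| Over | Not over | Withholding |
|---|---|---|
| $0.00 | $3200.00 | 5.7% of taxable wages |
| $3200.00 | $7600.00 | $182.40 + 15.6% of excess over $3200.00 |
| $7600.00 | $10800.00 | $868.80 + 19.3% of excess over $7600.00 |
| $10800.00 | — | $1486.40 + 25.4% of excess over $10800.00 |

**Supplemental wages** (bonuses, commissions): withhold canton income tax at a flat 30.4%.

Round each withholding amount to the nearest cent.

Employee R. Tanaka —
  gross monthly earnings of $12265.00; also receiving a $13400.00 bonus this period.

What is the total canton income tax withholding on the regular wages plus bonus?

$5932.11

Canton Income Tax: taxable = $12265.00
  $1486.40 + 25.4% × ($12265.00 − $10800.00) = $1486.40 + 25.4% × $1465.00 = $1858.51
Supplemental (30.4% flat on bonus): 30.4% × $13400.00 = $4073.60
Total canton income tax: $1858.51 + $4073.60 = $5932.11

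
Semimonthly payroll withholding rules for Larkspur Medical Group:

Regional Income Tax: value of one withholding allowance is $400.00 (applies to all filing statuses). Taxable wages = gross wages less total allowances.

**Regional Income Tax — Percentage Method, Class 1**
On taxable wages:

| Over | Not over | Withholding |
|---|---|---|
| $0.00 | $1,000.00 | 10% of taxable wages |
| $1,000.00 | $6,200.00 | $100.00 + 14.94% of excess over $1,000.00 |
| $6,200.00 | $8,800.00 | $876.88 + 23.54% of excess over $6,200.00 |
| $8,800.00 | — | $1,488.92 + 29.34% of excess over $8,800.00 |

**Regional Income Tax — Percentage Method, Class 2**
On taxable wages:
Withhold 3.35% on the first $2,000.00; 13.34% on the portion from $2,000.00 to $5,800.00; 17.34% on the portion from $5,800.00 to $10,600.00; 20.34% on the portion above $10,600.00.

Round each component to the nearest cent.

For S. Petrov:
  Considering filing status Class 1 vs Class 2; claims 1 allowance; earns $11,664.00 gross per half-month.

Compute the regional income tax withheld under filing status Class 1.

Regional Income Tax (Class 1): taxable = $11,664.00 − 1×$400.00 = $11,264.00
  $1,488.92 + 29.34% × ($11,264.00 − $8,800.00) = $1,488.92 + 29.34% × $2,464.00 = $2,211.86

$2,211.86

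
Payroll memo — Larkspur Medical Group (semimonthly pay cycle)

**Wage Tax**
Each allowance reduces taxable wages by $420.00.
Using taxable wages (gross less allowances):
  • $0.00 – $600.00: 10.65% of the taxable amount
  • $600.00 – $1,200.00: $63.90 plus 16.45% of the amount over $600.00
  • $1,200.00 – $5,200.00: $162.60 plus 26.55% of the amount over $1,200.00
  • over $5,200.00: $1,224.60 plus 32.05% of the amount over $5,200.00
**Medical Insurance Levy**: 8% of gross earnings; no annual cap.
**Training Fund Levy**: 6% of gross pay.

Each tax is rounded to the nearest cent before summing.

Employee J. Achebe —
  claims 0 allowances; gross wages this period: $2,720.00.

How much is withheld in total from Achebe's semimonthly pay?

$946.96

Wage Tax: taxable = $2,720.00
  $162.60 + 26.55% × ($2,720.00 − $1,200.00) = $162.60 + 26.55% × $1,520.00 = $566.16
Medical Insurance Levy: 8% × $2,720.00 = $217.60
Training Fund Levy: 6% × $2,720.00 = $163.20
Total: $566.16 + $217.60 + $163.20 = $946.96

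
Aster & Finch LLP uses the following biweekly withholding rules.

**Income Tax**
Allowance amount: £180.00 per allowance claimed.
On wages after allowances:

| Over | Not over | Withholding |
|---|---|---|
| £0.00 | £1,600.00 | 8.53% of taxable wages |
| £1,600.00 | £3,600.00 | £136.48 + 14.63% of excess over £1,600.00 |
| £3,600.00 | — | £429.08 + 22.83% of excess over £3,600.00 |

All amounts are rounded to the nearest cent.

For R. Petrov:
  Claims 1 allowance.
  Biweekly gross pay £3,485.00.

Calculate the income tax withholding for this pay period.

Income Tax: taxable = £3,485.00 − 1×£180.00 = £3,305.00
  £136.48 + 14.63% × (£3,305.00 − £1,600.00) = £136.48 + 14.63% × £1,705.00 = £385.92

£385.92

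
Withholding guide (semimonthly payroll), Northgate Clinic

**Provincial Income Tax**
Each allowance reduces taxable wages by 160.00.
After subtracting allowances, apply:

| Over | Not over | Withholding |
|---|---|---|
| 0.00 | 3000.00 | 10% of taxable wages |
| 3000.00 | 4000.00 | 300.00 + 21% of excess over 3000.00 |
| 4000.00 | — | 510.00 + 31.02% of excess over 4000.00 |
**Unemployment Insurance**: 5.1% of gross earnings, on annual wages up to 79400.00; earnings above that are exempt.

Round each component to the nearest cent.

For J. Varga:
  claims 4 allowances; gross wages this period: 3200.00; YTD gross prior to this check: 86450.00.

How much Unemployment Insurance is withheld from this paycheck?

0.00

Unemployment Insurance: YTD 86450.00 ≥ cap 79400.00 → 0.00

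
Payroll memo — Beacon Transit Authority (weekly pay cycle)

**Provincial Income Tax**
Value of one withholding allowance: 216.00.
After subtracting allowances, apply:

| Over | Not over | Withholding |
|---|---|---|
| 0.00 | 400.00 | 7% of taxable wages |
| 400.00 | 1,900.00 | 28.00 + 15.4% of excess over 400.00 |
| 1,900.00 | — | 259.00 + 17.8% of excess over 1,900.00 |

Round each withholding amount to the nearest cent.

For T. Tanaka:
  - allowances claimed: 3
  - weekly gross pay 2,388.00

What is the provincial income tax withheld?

234.36

Provincial Income Tax: taxable = 2,388.00 − 3×216.00 = 1,740.00
  28.00 + 15.4% × (1,740.00 − 400.00) = 28.00 + 15.4% × 1,340.00 = 234.36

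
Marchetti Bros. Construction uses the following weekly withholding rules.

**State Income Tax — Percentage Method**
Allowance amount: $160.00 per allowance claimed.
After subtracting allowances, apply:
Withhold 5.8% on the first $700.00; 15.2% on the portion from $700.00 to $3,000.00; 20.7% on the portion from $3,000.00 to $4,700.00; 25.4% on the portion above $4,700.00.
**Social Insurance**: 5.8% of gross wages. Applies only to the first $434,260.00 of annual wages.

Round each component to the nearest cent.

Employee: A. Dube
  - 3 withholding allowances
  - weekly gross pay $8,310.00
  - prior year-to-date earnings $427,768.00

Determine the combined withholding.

State Income Tax: taxable = $8,310.00 − 3×$160.00 = $7,830.00
  $742.10 + 25.4% × ($7,830.00 − $4,700.00) = $742.10 + 25.4% × $3,130.00 = $1,537.12
Social Insurance: cap $434,260.00 − YTD $427,768.00 = $6,492.00 subject; 5.8% × $6,492.00 = $376.54
Total: $1,537.12 + $376.54 = $1,913.66

$1,913.66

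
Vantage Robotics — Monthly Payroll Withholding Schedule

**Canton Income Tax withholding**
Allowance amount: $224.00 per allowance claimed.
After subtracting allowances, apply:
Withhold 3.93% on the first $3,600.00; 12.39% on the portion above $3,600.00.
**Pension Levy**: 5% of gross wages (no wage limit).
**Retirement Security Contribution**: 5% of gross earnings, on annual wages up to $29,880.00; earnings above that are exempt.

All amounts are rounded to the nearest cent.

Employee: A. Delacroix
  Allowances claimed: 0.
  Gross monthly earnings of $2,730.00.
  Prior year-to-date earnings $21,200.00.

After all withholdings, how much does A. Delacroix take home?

Canton Income Tax: taxable = $2,730.00
  3.93% × $2,730.00 = $107.29
Pension Levy: 5% × $2,730.00 = $136.50
Retirement Security Contribution: 5% × $2,730.00 = $136.50
Total withheld: $107.29 + $136.50 + $136.50 = $380.29
Net pay: $2,730.00 − $380.29 = $2,349.71

$2,349.71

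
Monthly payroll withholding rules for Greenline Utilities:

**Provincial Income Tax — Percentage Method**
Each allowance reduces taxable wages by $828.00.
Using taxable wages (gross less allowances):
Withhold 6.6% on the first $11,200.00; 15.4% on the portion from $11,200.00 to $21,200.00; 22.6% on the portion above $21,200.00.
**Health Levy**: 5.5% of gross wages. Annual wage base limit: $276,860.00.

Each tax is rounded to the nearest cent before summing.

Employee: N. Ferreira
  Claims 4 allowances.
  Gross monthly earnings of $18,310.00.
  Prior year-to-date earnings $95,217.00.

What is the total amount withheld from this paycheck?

Provincial Income Tax: taxable = $18,310.00 − 4×$828.00 = $14,998.00
  $739.20 + 15.4% × ($14,998.00 − $11,200.00) = $739.20 + 15.4% × $3,798.00 = $1,324.09
Health Levy: 5.5% × $18,310.00 = $1,007.05
Total: $1,324.09 + $1,007.05 = $2,331.14

$2,331.14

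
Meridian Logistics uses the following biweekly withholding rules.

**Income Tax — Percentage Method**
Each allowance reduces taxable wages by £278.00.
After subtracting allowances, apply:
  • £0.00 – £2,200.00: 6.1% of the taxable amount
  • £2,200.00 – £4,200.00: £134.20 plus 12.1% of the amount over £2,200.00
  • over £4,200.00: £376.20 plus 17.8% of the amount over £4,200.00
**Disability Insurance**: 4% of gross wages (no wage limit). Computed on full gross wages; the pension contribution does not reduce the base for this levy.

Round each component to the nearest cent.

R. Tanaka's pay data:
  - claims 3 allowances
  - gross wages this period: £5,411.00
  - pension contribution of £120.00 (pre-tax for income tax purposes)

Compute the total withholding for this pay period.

£638.39

Income Tax: taxable = £5,411.00 − £120.00 − 3×£278.00 = £4,457.00
  £376.20 + 17.8% × (£4,457.00 − £4,200.00) = £376.20 + 17.8% × £257.00 = £421.95
Disability Insurance: 4% × £5,411.00 = £216.44
Total: £421.95 + £216.44 = £638.39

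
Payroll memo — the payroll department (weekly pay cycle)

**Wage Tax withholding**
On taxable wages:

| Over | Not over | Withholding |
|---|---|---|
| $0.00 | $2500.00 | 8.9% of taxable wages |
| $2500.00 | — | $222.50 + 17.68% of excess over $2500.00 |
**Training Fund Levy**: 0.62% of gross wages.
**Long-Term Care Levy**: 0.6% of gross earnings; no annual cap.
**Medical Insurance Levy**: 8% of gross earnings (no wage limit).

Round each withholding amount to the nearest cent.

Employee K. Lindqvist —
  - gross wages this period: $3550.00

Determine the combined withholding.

Wage Tax: taxable = $3550.00
  $222.50 + 17.68% × ($3550.00 − $2500.00) = $222.50 + 17.68% × $1050.00 = $408.14
Training Fund Levy: 0.62% × $3550.00 = $22.01
Long-Term Care Levy: 0.6% × $3550.00 = $21.30
Medical Insurance Levy: 8% × $3550.00 = $284.00
Total: $408.14 + $22.01 + $21.30 + $284.00 = $735.45

$735.45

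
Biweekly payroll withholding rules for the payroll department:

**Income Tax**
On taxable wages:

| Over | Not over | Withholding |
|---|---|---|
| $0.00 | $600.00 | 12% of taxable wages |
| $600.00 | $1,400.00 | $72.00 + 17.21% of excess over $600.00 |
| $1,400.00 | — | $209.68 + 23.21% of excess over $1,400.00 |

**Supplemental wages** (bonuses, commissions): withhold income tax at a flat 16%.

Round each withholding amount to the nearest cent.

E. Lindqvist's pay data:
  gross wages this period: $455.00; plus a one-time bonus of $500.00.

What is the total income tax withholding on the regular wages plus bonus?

Income Tax: taxable = $455.00
  12% × $455.00 = $54.60
Supplemental (16% flat on bonus): 16% × $500.00 = $80.00
Total income tax: $54.60 + $80.00 = $134.60

$134.60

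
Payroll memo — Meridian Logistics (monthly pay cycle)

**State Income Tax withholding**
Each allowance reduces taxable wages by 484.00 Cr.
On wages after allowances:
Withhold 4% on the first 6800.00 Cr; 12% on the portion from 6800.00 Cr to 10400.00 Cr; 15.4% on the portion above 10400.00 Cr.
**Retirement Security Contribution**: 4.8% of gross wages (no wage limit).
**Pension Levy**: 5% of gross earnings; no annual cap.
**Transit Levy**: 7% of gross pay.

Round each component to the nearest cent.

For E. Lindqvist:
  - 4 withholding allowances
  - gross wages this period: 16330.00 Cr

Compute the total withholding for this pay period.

4062.52 Cr

State Income Tax: taxable = 16330.00 Cr − 4×484.00 Cr = 14394.00 Cr
  704.00 Cr + 15.4% × (14394.00 Cr − 10400.00 Cr) = 704.00 Cr + 15.4% × 3994.00 Cr = 1319.08 Cr
Retirement Security Contribution: 4.8% × 16330.00 Cr = 783.84 Cr
Pension Levy: 5% × 16330.00 Cr = 816.50 Cr
Transit Levy: 7% × 16330.00 Cr = 1143.10 Cr
Total: 1319.08 Cr + 783.84 Cr + 816.50 Cr + 1143.10 Cr = 4062.52 Cr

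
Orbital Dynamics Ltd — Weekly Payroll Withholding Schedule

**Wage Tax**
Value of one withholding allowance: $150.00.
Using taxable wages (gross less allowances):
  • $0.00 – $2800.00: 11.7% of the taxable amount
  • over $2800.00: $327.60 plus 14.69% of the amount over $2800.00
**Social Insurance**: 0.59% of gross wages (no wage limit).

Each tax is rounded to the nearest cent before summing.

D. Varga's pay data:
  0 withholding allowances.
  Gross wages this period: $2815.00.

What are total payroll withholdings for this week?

$346.41

Wage Tax: taxable = $2815.00
  $327.60 + 14.69% × ($2815.00 − $2800.00) = $327.60 + 14.69% × $15.00 = $329.80
Social Insurance: 0.59% × $2815.00 = $16.61
Total: $329.80 + $16.61 = $346.41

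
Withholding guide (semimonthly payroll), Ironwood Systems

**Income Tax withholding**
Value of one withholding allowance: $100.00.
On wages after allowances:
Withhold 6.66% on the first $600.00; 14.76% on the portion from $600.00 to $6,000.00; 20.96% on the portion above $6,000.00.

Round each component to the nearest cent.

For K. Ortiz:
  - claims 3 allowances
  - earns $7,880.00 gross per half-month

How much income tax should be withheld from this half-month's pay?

$1,168.17

Income Tax: taxable = $7,880.00 − 3×$100.00 = $7,580.00
  $837.00 + 20.96% × ($7,580.00 − $6,000.00) = $837.00 + 20.96% × $1,580.00 = $1,168.17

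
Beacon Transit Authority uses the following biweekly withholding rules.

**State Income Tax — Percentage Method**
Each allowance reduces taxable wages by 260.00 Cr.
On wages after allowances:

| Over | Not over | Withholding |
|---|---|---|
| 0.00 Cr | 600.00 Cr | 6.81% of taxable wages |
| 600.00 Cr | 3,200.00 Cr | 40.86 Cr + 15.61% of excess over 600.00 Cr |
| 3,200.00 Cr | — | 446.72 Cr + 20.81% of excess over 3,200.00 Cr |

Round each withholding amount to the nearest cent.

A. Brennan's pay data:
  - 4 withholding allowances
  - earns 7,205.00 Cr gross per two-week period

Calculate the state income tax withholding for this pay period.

State Income Tax: taxable = 7,205.00 Cr − 4×260.00 Cr = 6,165.00 Cr
  446.72 Cr + 20.81% × (6,165.00 Cr − 3,200.00 Cr) = 446.72 Cr + 20.81% × 2,965.00 Cr = 1,063.74 Cr

1,063.74 Cr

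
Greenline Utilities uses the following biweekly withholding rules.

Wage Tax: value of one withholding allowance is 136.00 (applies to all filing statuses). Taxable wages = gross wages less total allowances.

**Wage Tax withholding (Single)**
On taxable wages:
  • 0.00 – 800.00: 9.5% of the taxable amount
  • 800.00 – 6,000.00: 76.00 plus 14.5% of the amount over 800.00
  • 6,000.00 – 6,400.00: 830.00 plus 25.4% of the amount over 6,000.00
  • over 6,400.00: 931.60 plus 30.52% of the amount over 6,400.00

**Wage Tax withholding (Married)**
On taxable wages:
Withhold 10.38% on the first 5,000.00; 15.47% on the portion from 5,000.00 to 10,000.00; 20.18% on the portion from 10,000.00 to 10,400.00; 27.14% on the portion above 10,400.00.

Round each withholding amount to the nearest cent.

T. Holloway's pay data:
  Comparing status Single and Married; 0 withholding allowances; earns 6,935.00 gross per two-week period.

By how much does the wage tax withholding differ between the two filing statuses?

Wage Tax (Single): taxable = 6,935.00
  931.60 + 30.52% × (6,935.00 − 6,400.00) = 931.60 + 30.52% × 535.00 = 1,094.88
Wage Tax (Married): taxable = 6,935.00
  519.00 + 15.47% × (6,935.00 − 5,000.00) = 519.00 + 15.47% × 1,935.00 = 818.34
Difference: |1,094.88 − 818.34| = 276.54 (higher under Single)

276.54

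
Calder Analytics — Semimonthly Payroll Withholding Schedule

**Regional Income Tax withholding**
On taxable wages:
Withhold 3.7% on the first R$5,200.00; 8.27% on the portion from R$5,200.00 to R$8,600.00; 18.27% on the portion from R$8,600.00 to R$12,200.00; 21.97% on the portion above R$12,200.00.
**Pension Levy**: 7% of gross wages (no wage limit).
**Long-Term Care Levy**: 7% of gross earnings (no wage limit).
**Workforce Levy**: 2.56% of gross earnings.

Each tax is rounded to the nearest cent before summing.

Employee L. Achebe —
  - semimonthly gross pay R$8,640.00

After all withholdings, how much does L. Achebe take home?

Regional Income Tax: taxable = R$8,640.00
  R$473.58 + 18.27% × (R$8,640.00 − R$8,600.00) = R$473.58 + 18.27% × R$40.00 = R$480.89
Pension Levy: 7% × R$8,640.00 = R$604.80
Long-Term Care Levy: 7% × R$8,640.00 = R$604.80
Workforce Levy: 2.56% × R$8,640.00 = R$221.18
Total withheld: R$480.89 + R$604.80 + R$604.80 + R$221.18 = R$1,911.67
Net pay: R$8,640.00 − R$1,911.67 = R$6,728.33

R$6,728.33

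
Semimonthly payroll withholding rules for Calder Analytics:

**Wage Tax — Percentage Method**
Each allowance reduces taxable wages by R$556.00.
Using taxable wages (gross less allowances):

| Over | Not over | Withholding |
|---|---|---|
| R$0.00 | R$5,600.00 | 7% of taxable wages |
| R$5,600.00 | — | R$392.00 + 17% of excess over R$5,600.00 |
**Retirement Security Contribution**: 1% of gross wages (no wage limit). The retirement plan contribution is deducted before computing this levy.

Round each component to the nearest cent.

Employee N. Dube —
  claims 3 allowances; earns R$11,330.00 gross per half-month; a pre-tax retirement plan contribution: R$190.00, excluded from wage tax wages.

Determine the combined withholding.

R$1,161.64

Wage Tax: taxable = R$11,330.00 − R$190.00 − 3×R$556.00 = R$9,472.00
  R$392.00 + 17% × (R$9,472.00 − R$5,600.00) = R$392.00 + 17% × R$3,872.00 = R$1,050.24
Retirement Security Contribution: 1% × R$11,140.00 = R$111.40
Total: R$1,050.24 + R$111.40 = R$1,161.64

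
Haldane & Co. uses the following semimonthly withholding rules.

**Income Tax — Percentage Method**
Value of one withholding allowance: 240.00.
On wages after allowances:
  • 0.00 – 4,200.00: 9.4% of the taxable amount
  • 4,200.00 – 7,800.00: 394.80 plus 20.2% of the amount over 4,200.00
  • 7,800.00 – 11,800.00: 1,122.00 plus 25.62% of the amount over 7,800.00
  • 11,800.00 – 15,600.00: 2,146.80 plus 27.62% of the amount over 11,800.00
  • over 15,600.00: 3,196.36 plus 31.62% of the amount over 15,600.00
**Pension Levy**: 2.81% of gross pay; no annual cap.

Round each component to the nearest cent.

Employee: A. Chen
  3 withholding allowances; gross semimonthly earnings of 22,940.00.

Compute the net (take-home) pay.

17,005.79

Income Tax: taxable = 22,940.00 − 3×240.00 = 22,220.00
  3,196.36 + 31.62% × (22,220.00 − 15,600.00) = 3,196.36 + 31.62% × 6,620.00 = 5,289.60
Pension Levy: 2.81% × 22,940.00 = 644.61
Total withheld: 5,289.60 + 644.61 = 5,934.21
Net pay: 22,940.00 − 5,934.21 = 17,005.79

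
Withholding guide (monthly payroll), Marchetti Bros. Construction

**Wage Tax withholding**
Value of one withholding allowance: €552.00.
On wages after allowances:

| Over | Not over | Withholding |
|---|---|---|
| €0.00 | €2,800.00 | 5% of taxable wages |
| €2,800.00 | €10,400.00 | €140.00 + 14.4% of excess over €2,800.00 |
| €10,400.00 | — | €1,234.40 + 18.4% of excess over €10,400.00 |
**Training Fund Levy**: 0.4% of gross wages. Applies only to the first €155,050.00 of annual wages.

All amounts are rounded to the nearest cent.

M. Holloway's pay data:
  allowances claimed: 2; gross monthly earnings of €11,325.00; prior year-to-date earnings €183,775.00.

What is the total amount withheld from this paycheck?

€1,208.62

Wage Tax: taxable = €11,325.00 − 2×€552.00 = €10,221.00
  €140.00 + 14.4% × (€10,221.00 − €2,800.00) = €140.00 + 14.4% × €7,421.00 = €1,208.62
Training Fund Levy: YTD €183,775.00 ≥ cap €155,050.00 → €0.00
Total: €1,208.62 + €0.00 = €1,208.62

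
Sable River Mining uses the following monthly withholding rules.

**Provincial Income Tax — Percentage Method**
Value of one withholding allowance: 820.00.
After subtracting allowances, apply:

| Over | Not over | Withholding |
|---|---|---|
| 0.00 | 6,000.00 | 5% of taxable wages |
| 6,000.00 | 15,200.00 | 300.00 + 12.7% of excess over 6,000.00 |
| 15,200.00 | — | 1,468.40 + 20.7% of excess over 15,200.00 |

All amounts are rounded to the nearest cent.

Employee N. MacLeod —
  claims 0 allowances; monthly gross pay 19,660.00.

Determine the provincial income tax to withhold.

Provincial Income Tax: taxable = 19,660.00
  1,468.40 + 20.7% × (19,660.00 − 15,200.00) = 1,468.40 + 20.7% × 4,460.00 = 2,391.62

2,391.62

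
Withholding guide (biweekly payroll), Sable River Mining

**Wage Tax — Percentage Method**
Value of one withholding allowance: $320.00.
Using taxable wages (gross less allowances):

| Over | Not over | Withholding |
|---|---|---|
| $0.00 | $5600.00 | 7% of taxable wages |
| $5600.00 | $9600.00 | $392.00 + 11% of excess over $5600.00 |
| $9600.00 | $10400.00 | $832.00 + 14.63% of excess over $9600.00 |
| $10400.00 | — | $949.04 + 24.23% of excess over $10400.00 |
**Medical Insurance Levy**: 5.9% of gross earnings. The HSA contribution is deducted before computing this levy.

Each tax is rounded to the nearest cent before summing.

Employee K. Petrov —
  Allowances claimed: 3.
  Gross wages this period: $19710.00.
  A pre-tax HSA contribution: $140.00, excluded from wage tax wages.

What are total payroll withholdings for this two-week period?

$4092.95

Wage Tax: taxable = $19710.00 − $140.00 − 3×$320.00 = $18610.00
  $949.04 + 24.23% × ($18610.00 − $10400.00) = $949.04 + 24.23% × $8210.00 = $2938.32
Medical Insurance Levy: 5.9% × $19570.00 = $1154.63
Total: $2938.32 + $1154.63 = $4092.95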